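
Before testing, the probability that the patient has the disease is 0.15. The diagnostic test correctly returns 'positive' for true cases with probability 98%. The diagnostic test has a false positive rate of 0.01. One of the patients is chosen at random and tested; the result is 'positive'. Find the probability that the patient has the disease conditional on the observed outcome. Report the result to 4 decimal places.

P(H | E) ≈ 0.9453

Let H be the event that the patient has the disease. P(H) = 0.15, so P(¬H) = 0.85. With E the 'positive' result, P(E|H) = 0.98 and P(E|¬H) = 0.01.
P(E) = 0.98·0.15 + 0.01·0.85 = 0.14700 + 0.0085000 = 0.15550.
By Bayes' theorem, P(H|E) = 0.14700 / 0.15550 = 0.9453.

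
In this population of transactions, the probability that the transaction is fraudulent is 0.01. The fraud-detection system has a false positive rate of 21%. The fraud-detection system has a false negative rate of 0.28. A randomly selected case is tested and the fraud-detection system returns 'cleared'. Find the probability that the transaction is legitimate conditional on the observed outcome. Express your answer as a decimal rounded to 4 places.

P(¬H | E) ≈ 0.9964

Write H for 'the transaction is fraudulent'. Prior odds H:¬H = 0.01/0.99 = 0.010101. For the 'cleared' outcome, the likelihood ratio is 0.28/0.79 = 0.35443.
Posterior odds = 0.010101 × 0.35443 = 0.0035801, so P(H|E) = 0.0035801/(1+0.0035801) = 0.0036. Then P(¬H|E) = 1 − 0.0036 = 0.9964.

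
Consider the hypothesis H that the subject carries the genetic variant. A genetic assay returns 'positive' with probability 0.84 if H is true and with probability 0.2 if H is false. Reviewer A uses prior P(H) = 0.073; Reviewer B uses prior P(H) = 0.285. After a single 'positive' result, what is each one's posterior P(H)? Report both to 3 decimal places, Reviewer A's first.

Reviewer A: 0.249; Reviewer B: 0.626

The likelihood ratio for a 'positive' result is 0.84/0.2 = 4.2000.
Reviewer A: prior odds 0.073/0.927 = 0.078749; posterior odds 0.33074; posterior probability 0.249.
Reviewer B: prior odds 0.285/0.715 = 0.39860; posterior odds 1.6741; posterior probability 0.626.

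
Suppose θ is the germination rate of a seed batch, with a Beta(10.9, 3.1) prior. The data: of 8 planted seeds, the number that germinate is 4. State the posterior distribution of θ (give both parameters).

The binomial likelihood is conjugate to the Beta prior: with 4 successes and 4 failures, the posterior is Beta(10.9+4, 3.1+4) = Beta(14.9, 7.1).

Posterior: Beta(14.9, 7.1)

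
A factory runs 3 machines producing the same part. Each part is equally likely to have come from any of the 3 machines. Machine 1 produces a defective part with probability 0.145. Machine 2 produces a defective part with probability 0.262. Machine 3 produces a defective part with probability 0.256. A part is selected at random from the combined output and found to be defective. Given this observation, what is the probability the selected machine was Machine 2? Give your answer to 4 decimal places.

Posterior probability ≈ 0.3952

P(defective|M1) = 0.145; P(defective|M2) = 0.262; P(defective|M3) = 0.256.
Prior × likelihood for each source: 0.333333·0.145=0.04833, 0.333333·0.262=0.08733, 0.333333·0.256=0.08533. Summing gives P(defective) = 0.22100.
P(Machine 2 | defective) = 0.08733 / 0.22100 = 0.3952.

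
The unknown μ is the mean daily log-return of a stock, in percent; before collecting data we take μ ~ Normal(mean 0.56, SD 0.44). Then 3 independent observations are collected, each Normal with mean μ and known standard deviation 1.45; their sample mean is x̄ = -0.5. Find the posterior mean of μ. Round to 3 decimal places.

Posterior mean ≈ 0.331

With known σ, the Normal prior is conjugate. Weight on the data is w = (n/σ²)/(n/σ² + 1/τ₀²) = 1.42687/(1.42687+5.16529) = 0.21645.
Posterior mean = w·x̄ + (1−w)·μ₀ = 0.21645·-0.5 + 0.78355·0.56 = 0.331.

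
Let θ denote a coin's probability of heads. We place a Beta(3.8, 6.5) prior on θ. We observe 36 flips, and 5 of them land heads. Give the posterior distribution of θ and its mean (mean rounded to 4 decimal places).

Observing 5 successes and 31 failures updates Beta(3.8, 6.5) by adding the success and failure counts to the two shape parameters: α = 3.8+5 = 8.8, β = 6.5+31 = 37.5.
Posterior mean = α/(α+β) = 8.8/46.3 = 0.1901.

Posterior: Beta(8.8, 37.5); mean ≈ 0.1901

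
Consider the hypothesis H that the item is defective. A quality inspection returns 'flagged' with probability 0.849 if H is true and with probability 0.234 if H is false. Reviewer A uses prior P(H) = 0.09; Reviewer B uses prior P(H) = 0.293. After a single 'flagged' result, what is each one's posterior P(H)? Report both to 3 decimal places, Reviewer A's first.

Reviewer A: 0.264; Reviewer B: 0.601

P('+'|H) = 0.849, P('+'|¬H) = 0.234.
Reviewer A: numerator 0.849·0.09 = 0.076410; evidence = 0.076410+0.234·0.91 = 0.28935; posterior = 0.264.
Reviewer B: numerator 0.849·0.293 = 0.24876; evidence = 0.24876+0.234·0.707 = 0.41419; posterior = 0.601.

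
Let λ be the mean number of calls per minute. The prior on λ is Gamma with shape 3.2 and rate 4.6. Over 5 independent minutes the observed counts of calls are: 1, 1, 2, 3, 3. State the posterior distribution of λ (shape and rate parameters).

The Poisson likelihood adds the total count to the shape and the number of exposure periods to the rate. Here ∑xᵢ = 10 and n = 5, so shape 3.2→13.2 and rate 4.6→9.6.

Posterior: Gamma(shape=13.2, rate=9.6)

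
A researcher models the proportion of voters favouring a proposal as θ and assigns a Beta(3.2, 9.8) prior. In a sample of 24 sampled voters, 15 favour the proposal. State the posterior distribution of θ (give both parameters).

The binomial likelihood is conjugate to the Beta prior: with 15 successes and 9 failures, the posterior is Beta(3.2+15, 9.8+9) = Beta(18.2, 18.8).

Posterior: Beta(18.2, 18.8)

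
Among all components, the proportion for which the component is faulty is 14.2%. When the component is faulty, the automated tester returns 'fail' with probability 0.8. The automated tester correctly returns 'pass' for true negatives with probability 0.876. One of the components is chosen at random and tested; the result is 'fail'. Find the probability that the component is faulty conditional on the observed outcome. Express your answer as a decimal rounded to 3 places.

P(H | E) ≈ 0.516

Write H for 'the component is faulty'. Prior odds H:¬H = 0.142/0.858 = 0.16550. For the 'fail' outcome, the likelihood ratio is 0.8/0.124 = 6.4516.
Posterior odds = 0.16550 × 6.4516 = 1.0677, so P(H|E) = 1.0677/(1+1.0677) = 0.516.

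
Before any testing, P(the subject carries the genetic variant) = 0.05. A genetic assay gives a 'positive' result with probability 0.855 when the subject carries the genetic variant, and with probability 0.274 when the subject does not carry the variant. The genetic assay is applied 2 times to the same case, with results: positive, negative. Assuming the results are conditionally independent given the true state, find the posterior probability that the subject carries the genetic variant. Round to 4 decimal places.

Posterior P(H) ≈ 0.0318

Let H be the event that the subject carries the genetic variant; start with P(H) = 0.05. P('positive'|H) = 0.855, P('positive'|¬H) = 0.274.
Update on result 1 ('positive'): P(H) ← 0.855·0.0500 / (0.855·0.0500 + 0.274·0.9500) = 0.042750/0.30305 = 0.1411.
Update on result 2 ('negative'): P(H) ← 0.145·0.1411 / (0.145·0.1411 + 0.726·0.8589) = 0.020455/0.64404 = 0.0318.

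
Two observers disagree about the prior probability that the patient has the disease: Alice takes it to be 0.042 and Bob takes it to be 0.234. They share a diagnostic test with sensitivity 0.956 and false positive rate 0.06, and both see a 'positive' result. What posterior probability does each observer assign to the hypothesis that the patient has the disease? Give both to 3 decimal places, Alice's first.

Alice: 0.411; Bob: 0.830

The likelihood ratio for a 'positive' result is 0.956/0.06 = 15.933.
Alice: prior odds 0.042/0.958 = 0.043841; posterior odds 0.69854; posterior probability 0.411.
Bob: prior odds 0.234/0.766 = 0.30548; posterior odds 4.8674; posterior probability 0.830.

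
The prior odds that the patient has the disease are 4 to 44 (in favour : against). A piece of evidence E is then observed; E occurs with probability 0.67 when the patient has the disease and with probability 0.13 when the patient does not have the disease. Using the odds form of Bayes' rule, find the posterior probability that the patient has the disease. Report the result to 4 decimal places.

Prior odds = 4/44 = 0.090909.
Likelihood ratio for E = 0.67/0.13 = 5.1538.
Posterior odds = prior odds × LR = 0.46853.
Posterior probability = odds/(1+odds) = 0.46853/1.4685 = 0.3190.

Posterior probability ≈ 0.3190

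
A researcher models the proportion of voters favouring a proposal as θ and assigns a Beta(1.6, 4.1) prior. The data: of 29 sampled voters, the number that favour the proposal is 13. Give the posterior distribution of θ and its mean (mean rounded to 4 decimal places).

Posterior: Beta(14.6, 20.1); mean ≈ 0.4207

Observing 13 successes and 16 failures updates Beta(1.6, 4.1) by adding the success and failure counts to the two shape parameters: α = 1.6+13 = 14.6, β = 4.1+16 = 20.1.
E[θ | data] = 14.6/(14.6+20.1) = 0.4207.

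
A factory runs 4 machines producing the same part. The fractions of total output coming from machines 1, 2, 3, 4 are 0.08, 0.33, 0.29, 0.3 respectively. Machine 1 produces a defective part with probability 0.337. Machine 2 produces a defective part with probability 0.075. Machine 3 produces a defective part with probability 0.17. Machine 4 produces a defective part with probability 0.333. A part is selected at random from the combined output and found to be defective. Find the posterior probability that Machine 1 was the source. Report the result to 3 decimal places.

Posterior probability ≈ 0.134

Tabulate prior·likelihood by source: [1] prior 0.08, lik 0.337, product 0.02696; [2] prior 0.33, lik 0.075, product 0.02475; [3] prior 0.29, lik 0.17, product 0.04930; [4] prior 0.3, lik 0.333, product 0.09990.
Normalizing constant = 0.20091; the posterior for Machine 1 is its product over the sum, 0.02696/0.20091 = 0.134.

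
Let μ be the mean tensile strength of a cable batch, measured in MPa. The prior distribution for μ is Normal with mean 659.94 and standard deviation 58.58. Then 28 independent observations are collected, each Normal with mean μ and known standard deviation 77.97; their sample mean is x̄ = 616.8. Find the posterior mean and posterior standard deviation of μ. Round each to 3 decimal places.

Prior precision 1/τ₀² = 1/58.58² = 0.00029141; data precision n/σ² = 28/77.97² = 0.00460578.
Posterior precision = 0.00029141 + 0.00460578 = 0.00489719, giving posterior SD = 1/√0.00489719 = 14.290.
Posterior mean = (0.00029141·659.94 + 0.00460578·616.8) / 0.00489719 = 619.367.

Posterior mean ≈ 619.367; posterior SD ≈ 14.290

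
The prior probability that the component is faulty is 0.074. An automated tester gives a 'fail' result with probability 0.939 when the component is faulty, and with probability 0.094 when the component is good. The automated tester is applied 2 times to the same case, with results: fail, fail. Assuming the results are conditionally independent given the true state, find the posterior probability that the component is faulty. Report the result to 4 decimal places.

Posterior P(H) ≈ 0.8886

With H the event that the component is faulty, the joint likelihood of the observed sequence is P(data|H) = 0.939·0.939 = 0.88172 and P(data|¬H) = 0.094·0.094 = 0.0088360.
Bayes: P(H|data) = 0.074·0.88172 / (0.074·0.88172 + 0.926·0.0088360) = 0.065247/0.073429 = 0.8886.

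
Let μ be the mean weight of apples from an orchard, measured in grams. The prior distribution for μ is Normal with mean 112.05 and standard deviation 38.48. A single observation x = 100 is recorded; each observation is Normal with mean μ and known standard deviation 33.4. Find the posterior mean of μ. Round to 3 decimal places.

Prior precision 1/τ₀² = 1/38.48² = 0.00067535; data precision n/σ² = 1/33.4² = 0.00089641.
Posterior precision = 0.00067535 + 0.00089641 = 0.00157176.
Posterior mean = (0.00067535·112.05 + 0.00089641·100) / 0.00157176 = 105.178.

Posterior mean ≈ 105.178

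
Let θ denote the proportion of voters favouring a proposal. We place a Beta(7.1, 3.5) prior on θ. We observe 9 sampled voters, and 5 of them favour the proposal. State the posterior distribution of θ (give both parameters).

The binomial likelihood is conjugate to the Beta prior: with 5 successes and 4 failures, the posterior is Beta(7.1+5, 3.5+4) = Beta(12.1, 7.5).

Posterior: Beta(12.1, 7.5)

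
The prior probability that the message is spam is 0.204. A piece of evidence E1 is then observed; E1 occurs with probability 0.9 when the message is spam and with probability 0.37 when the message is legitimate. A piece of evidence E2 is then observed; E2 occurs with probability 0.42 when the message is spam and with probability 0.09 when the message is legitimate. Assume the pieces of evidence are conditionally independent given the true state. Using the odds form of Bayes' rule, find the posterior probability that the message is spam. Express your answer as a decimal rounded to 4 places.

Posterior probability ≈ 0.7442

Prior odds = 0.204/(1−0.204) = 0.25628.
Likelihood ratio for E1 = 0.9/0.37 = 2.4324.
Likelihood ratio for E2 = 0.42/0.09 = 4.6667.
Posterior odds = prior odds × LR₁ × LR₂ = 2.9091.
Posterior probability = odds/(1+odds) = 2.9091/3.9091 = 0.7442.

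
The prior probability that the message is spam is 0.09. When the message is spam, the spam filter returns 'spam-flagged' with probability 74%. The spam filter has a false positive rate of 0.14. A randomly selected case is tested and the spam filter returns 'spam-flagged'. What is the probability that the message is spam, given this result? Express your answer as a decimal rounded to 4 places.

P(H | E) ≈ 0.3433

Write H for 'the message is spam'. Prior odds H:¬H = 0.09/0.91 = 0.098901. For the 'spam-flagged' outcome, the likelihood ratio is 0.74/0.14 = 5.2857.
Posterior odds = 0.098901 × 5.2857 = 0.52276, so P(H|E) = 0.52276/(1+0.52276) = 0.3433.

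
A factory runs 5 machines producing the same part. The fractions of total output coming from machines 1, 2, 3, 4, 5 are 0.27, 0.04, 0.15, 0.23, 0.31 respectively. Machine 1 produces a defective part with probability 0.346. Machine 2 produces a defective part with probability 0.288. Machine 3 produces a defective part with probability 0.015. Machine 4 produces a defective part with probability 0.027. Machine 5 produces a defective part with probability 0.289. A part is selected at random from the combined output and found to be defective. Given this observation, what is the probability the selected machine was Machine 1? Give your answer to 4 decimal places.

Tabulate prior·likelihood by source: [1] prior 0.27, lik 0.346, product 0.09342; [2] prior 0.04, lik 0.288, product 0.01152; [3] prior 0.15, lik 0.015, product 0.002250; [4] prior 0.23, lik 0.027, product 0.006210; [5] prior 0.31, lik 0.289, product 0.08959.
Normalizing constant = 0.20299; the posterior for Machine 1 is its product over the sum, 0.09342/0.20299 = 0.4602.

Posterior probability ≈ 0.4602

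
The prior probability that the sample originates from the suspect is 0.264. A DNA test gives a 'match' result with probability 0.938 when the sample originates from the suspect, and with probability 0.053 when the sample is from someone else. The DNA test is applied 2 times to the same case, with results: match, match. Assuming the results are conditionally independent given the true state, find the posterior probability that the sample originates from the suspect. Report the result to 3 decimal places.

Posterior P(H) ≈ 0.991

With H the event that the sample originates from the suspect, the joint likelihood of the observed sequence is P(data|H) = 0.938·0.938 = 0.87984 and P(data|¬H) = 0.053·0.053 = 0.0028090.
Bayes: P(H|data) = 0.264·0.87984 / (0.264·0.87984 + 0.736·0.0028090) = 0.23228/0.23435 = 0.9912.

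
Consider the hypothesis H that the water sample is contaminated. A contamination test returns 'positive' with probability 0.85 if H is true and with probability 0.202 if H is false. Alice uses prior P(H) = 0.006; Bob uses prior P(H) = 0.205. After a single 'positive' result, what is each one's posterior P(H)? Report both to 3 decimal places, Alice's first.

Alice: 0.025; Bob: 0.520

The likelihood ratio for a 'positive' result is 0.85/0.202 = 4.2079.
Alice: prior odds 0.006/0.994 = 0.0060362; posterior odds 0.025400; posterior probability 0.025.
Bob: prior odds 0.205/0.795 = 0.25786; posterior odds 1.0851; posterior probability 0.520.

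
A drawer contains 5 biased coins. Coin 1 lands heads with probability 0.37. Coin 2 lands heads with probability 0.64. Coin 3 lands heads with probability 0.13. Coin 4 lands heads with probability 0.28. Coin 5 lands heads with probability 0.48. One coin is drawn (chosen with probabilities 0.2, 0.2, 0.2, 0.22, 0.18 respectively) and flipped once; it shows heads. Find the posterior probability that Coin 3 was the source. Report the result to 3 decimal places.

P(heads|C1) = 0.37; P(heads|C2) = 0.64; P(heads|C3) = 0.13; P(heads|C4) = 0.28; P(heads|C5) = 0.48.
Prior × likelihood for each source: 0.2·0.37=0.07400, 0.2·0.64=0.1280, 0.2·0.13=0.02600, 0.22·0.28=0.06160, 0.18·0.48=0.08640. Summing gives P(heads) = 0.37600.
P(Coin 3 | heads) = 0.02600 / 0.37600 = 0.069.

Posterior probability ≈ 0.069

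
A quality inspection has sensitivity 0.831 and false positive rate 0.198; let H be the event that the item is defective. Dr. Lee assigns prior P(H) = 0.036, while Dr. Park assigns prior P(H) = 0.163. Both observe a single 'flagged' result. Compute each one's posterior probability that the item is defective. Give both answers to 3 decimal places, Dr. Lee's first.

The likelihood ratio for a 'flagged' result is 0.831/0.198 = 4.1970.
Dr. Lee: prior odds 0.036/0.964 = 0.037344; posterior odds 0.15673; posterior probability 0.135.
Dr. Park: prior odds 0.163/0.837 = 0.19474; posterior odds 0.81733; posterior probability 0.450.

Dr. Lee: 0.135; Dr. Park: 0.450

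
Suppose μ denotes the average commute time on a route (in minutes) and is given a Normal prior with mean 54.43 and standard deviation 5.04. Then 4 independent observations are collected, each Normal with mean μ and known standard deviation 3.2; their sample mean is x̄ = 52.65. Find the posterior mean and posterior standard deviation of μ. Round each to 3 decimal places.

Prior precision 1/τ₀² = 1/5.04² = 0.0393676; data precision n/σ² = 4/3.2² = 0.390625.
Posterior precision = 0.0393676 + 0.390625 = 0.429993, giving posterior SD = 1/√0.429993 = 1.525.
Posterior mean = (0.0393676·54.43 + 0.390625·52.65) / 0.429993 = 52.813.

Posterior mean ≈ 52.813; posterior SD ≈ 1.525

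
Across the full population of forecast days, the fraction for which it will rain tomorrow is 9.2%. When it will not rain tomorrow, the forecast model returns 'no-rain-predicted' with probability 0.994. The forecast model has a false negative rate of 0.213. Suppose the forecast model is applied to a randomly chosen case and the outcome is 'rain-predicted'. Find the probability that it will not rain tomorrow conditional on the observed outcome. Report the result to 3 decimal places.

P(¬H | E) ≈ 0.070

Let H be the event that it will rain tomorrow. P(H) = 0.092, so P(¬H) = 0.908. With E the 'rain-predicted' result, P(E|H) = 0.787 and P(E|¬H) = 0.006.
P(E) = 0.787·0.092 + 0.006·0.908 = 0.072404 + 0.0054480 = 0.077852.
By Bayes' theorem, P(H|E) = 0.072404 / 0.077852 = 0.930. Hence P(¬H|E) = 1 − 0.930 = 0.070.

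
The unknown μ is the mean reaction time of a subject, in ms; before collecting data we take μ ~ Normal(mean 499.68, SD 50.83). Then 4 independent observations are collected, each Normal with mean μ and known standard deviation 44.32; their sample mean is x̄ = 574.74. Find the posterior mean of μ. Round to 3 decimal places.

Posterior mean ≈ 562.752

Prior precision 1/τ₀² = 1/50.83² = 0.00038704; data precision n/σ² = 4/44.32² = 0.00203639.
Posterior precision = 0.00038704 + 0.00203639 = 0.00242343.
Posterior mean = (0.00038704·499.68 + 0.00203639·574.74) / 0.00242343 = 562.752.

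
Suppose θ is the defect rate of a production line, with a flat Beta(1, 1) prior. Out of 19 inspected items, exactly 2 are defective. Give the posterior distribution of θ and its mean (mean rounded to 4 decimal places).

Observing 2 successes and 17 failures updates Beta(1, 1) by adding the success and failure counts to the two shape parameters: α = 1+2 = 3, β = 1+17 = 18.
E[θ | data] = 3/(3+18) = 0.1429.

Posterior: Beta(3, 18); mean ≈ 0.1429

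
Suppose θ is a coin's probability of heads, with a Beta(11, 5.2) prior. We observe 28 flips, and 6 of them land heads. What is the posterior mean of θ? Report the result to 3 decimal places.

Posterior mean ≈ 0.385

The binomial likelihood is conjugate to the Beta prior: with 6 successes and 22 failures, the posterior is Beta(11+6, 5.2+22) = Beta(17, 27.2).
Posterior mean = α/(α+β) = 17/44.2 = 0.385.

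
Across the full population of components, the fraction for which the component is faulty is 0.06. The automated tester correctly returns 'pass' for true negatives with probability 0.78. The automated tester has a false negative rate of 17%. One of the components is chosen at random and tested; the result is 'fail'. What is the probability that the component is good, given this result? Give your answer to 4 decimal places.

P(¬H | E) ≈ 0.8059

Let H be the event that the component is faulty. P(H) = 0.06, so P(¬H) = 0.94. With E the 'fail' result, P(E|H) = 0.83 and P(E|¬H) = 0.22.
P(E) = 0.83·0.06 + 0.22·0.94 = 0.049800 + 0.20680 = 0.25660.
By Bayes' theorem, P(H|E) = 0.049800 / 0.25660 = 0.1941. Hence P(¬H|E) = 1 − 0.1941 = 0.8059.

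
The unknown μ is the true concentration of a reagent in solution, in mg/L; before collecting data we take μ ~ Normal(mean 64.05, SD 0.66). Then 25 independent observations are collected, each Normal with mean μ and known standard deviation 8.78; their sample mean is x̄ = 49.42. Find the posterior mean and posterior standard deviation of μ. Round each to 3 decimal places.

Posterior mean ≈ 62.239; posterior SD ≈ 0.618

Prior precision 1/τ₀² = 1/0.66² = 2.29568; data precision n/σ² = 25/8.78² = 0.324303.
Posterior precision = 2.29568 + 0.324303 = 2.61999, giving posterior SD = 1/√2.61999 = 0.618.
Posterior mean = (2.29568·64.05 + 0.324303·49.42) / 2.61999 = 62.239.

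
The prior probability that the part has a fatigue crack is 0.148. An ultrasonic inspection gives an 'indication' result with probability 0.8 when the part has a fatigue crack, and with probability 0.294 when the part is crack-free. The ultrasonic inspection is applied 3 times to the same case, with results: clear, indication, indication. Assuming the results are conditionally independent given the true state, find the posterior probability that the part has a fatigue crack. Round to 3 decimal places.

Posterior P(H) ≈ 0.267

Let H be the event that the part has a fatigue crack; start with P(H) = 0.148. P('indication'|H) = 0.8, P('indication'|¬H) = 0.294.
Update on result 1 ('clear'): P(H) ← 0.2·0.1480 / (0.2·0.1480 + 0.706·0.8520) = 0.029600/0.63111 = 0.0469.
Update on result 2 ('indication'): P(H) ← 0.8·0.0469 / (0.8·0.0469 + 0.294·0.9531) = 0.037521/0.31773 = 0.1181.
Update on result 3 ('indication'): P(H) ← 0.8·0.1181 / (0.8·0.1181 + 0.294·0.8819) = 0.094472/0.35375 = 0.2671.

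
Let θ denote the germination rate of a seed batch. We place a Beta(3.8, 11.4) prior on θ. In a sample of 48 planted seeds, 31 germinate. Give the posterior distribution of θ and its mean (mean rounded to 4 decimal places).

Posterior: Beta(34.8, 28.4); mean ≈ 0.5506

The binomial likelihood is conjugate to the Beta prior: with 31 successes and 17 failures, the posterior is Beta(3.8+31, 11.4+17) = Beta(34.8, 28.4).
Posterior mean = α/(α+β) = 34.8/63.2 = 0.5506.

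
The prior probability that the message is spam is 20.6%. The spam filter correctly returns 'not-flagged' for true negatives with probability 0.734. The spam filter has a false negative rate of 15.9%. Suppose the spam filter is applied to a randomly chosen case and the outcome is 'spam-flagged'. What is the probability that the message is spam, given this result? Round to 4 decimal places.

Write H for 'the message is spam'. Prior odds H:¬H = 0.206/0.794 = 0.25945. For the 'spam-flagged' outcome, the likelihood ratio is 0.841/0.266 = 3.1617.
Posterior odds = 0.25945 × 3.1617 = 0.82028, so P(H|E) = 0.82028/(1+0.82028) = 0.4506.

P(H | E) ≈ 0.4506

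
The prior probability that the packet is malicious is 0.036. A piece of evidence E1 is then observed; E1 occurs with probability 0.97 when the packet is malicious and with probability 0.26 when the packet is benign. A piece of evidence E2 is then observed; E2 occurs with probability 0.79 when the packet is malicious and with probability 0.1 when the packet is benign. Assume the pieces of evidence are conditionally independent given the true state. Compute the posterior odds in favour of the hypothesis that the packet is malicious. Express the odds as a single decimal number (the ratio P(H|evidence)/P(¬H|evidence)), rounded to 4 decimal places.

Posterior odds ≈ 1.1007

Prior odds = 0.036/(1−0.036) = 0.037344. In log-odds, ln(0.037344) = -3.2876.
Add log likelihood ratios: ln(3.7308) + ln(7.9000) = 3.3835.
Posterior log-odds = 0.095905, so posterior odds = exp(0.095905) = 1.1007.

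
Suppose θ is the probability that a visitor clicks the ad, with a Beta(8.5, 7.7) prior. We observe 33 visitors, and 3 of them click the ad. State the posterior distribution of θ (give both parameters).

Posterior: Beta(11.5, 37.7)

The binomial likelihood is conjugate to the Beta prior: with 3 successes and 30 failures, the posterior is Beta(8.5+3, 7.7+30) = Beta(11.5, 37.7).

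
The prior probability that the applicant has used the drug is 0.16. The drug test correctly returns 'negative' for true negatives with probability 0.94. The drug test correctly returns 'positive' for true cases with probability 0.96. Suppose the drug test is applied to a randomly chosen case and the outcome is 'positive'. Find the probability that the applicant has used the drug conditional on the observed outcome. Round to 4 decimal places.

P(H | E) ≈ 0.7529

Write H for 'the applicant has used the drug'. Prior odds H:¬H = 0.16/0.84 = 0.19048. For the 'positive' outcome, the likelihood ratio is 0.96/0.06 = 16.000.
Posterior odds = 0.19048 × 16.000 = 3.0476, so P(H|E) = 3.0476/(1+3.0476) = 0.7529.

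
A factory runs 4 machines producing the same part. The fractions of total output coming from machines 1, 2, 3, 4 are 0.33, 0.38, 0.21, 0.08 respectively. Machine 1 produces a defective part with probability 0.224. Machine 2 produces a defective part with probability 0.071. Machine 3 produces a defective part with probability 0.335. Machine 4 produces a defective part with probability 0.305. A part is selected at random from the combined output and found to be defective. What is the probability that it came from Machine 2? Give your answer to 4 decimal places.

Tabulate prior·likelihood by source: [1] prior 0.33, lik 0.224, product 0.07392; [2] prior 0.38, lik 0.071, product 0.02698; [3] prior 0.21, lik 0.335, product 0.07035; [4] prior 0.08, lik 0.305, product 0.02440.
Normalizing constant = 0.19565; the posterior for Machine 2 is its product over the sum, 0.02698/0.19565 = 0.1379.

Posterior probability ≈ 0.1379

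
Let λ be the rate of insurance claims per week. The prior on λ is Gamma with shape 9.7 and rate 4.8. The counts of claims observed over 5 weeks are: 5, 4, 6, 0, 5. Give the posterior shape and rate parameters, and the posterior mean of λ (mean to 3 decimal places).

The Poisson likelihood adds the total count to the shape and the number of exposure periods to the rate. Here ∑xᵢ = 20 and n = 5, so shape 9.7→29.7 and rate 4.8→9.8.
E[λ | data] = 29.7/9.8 = 3.031.

Posterior: Gamma(shape=29.7, rate=9.8); mean ≈ 3.031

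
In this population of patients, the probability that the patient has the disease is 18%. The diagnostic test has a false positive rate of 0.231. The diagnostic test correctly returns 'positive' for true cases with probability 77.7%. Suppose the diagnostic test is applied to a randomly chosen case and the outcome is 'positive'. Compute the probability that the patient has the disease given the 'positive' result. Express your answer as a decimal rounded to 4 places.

Let H be the event that the patient has the disease. P(H) = 0.18, so P(¬H) = 0.82. With E the 'positive' result, P(E|H) = 0.777 and P(E|¬H) = 0.231.
P(E) = 0.777·0.18 + 0.231·0.82 = 0.13986 + 0.18942 = 0.32928.
By Bayes' theorem, P(H|E) = 0.13986 / 0.32928 = 0.4247.

P(H | E) ≈ 0.4247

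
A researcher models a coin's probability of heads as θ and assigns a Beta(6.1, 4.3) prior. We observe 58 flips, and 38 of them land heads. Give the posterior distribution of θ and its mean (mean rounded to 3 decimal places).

Observing 38 successes and 20 failures updates Beta(6.1, 4.3) by adding the success and failure counts to the two shape parameters: α = 6.1+38 = 44.1, β = 4.3+20 = 24.3.
E[θ | data] = 44.1/(44.1+24.3) = 0.645.

Posterior: Beta(44.1, 24.3); mean ≈ 0.645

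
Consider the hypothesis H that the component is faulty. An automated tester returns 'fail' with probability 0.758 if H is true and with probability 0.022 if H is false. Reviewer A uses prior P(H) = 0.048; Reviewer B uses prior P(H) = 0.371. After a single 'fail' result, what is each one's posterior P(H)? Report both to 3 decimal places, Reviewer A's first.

Reviewer A: 0.635; Reviewer B: 0.953

P('+'|H) = 0.758, P('+'|¬H) = 0.022.
Reviewer A: numerator 0.758·0.048 = 0.036384; evidence = 0.036384+0.022·0.952 = 0.057328; posterior = 0.635.
Reviewer B: numerator 0.758·0.371 = 0.28122; evidence = 0.28122+0.022·0.629 = 0.29506; posterior = 0.953.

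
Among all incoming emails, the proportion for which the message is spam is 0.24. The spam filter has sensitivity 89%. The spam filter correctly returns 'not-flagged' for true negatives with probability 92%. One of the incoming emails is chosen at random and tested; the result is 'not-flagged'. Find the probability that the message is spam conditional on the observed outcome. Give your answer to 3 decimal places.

P(H | E) ≈ 0.036

Write H for 'the message is spam'. Prior odds H:¬H = 0.24/0.76 = 0.31579. For the 'not-flagged' outcome, the likelihood ratio is 0.11/0.92 = 0.11957.
Posterior odds = 0.31579 × 0.11957 = 0.037757, so P(H|E) = 0.037757/(1+0.037757) = 0.036.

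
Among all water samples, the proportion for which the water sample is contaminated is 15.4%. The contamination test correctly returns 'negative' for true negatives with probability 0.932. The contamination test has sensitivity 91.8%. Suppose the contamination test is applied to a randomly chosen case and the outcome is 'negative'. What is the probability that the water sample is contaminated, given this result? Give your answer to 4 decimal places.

P(H | E) ≈ 0.0158

Write H for 'the water sample is contaminated'. Prior odds H:¬H = 0.154/0.846 = 0.18203. For the 'negative' outcome, the likelihood ratio is 0.082/0.932 = 0.087983.
Posterior odds = 0.18203 × 0.087983 = 0.016016, so P(H|E) = 0.016016/(1+0.016016) = 0.0158.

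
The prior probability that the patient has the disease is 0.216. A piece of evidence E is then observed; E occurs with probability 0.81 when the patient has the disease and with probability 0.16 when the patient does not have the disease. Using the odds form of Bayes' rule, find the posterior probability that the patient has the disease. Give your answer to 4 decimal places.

Prior odds = 0.216/(1−0.216) = 0.27551. In log-odds, ln(0.27551) = -1.2891.
Add log likelihood ratio: ln(5.0625) = 1.6219.
Posterior log-odds = 0.33273, so posterior odds = exp(0.33273) = 1.3948. Converting, P(H|E) = 1.3948/2.3948 = 0.5824.

Posterior probability ≈ 0.5824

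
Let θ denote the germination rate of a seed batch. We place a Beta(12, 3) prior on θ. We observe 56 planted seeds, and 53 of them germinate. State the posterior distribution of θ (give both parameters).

The binomial likelihood is conjugate to the Beta prior: with 53 successes and 3 failures, the posterior is Beta(12+53, 3+3) = Beta(65, 6).

Posterior: Beta(65, 6)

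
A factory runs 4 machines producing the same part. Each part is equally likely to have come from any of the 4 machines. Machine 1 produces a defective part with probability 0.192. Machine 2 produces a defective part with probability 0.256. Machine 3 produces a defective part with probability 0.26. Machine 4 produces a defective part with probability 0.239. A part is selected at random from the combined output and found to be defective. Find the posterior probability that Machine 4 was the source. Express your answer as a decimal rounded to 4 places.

P(defective|M1) = 0.192; P(defective|M2) = 0.256; P(defective|M3) = 0.26; P(defective|M4) = 0.239.
Prior × likelihood for each source: 0.25·0.192=0.04800, 0.25·0.256=0.06400, 0.25·0.26=0.06500, 0.25·0.239=0.05975. Summing gives P(defective) = 0.23675.
P(Machine 4 | defective) = 0.05975 / 0.23675 = 0.2524.

Posterior probability ≈ 0.2524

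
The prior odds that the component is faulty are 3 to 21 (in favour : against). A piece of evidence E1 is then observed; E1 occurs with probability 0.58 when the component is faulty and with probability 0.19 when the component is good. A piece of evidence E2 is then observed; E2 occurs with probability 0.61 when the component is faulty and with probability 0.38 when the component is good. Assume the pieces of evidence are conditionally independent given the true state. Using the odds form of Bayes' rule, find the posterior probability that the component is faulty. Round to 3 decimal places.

Prior odds = 3/21 = 0.14286.
Likelihood ratio for E1 = 0.58/0.19 = 3.0526.
Likelihood ratio for E2 = 0.61/0.38 = 1.6053.
Posterior odds = prior odds × LR₁ × LR₂ = 0.70004.
Posterior probability = odds/(1+odds) = 0.70004/1.7000 = 0.412.

Posterior probability ≈ 0.412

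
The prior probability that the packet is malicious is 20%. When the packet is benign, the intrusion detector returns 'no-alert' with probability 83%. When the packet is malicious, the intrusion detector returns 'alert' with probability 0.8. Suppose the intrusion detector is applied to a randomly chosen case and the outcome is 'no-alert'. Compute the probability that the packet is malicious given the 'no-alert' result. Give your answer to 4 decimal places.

Write H for 'the packet is malicious'. Prior odds H:¬H = 0.2/0.8 = 0.25000. For the 'no-alert' outcome, the likelihood ratio is 0.2/0.83 = 0.24096.
Posterior odds = 0.25000 × 0.24096 = 0.060241, so P(H|E) = 0.060241/(1+0.060241) = 0.0568.

P(H | E) ≈ 0.0568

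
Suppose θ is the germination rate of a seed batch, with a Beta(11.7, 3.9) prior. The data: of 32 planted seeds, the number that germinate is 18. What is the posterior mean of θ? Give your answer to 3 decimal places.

Posterior mean ≈ 0.624

The binomial likelihood is conjugate to the Beta prior: with 18 successes and 14 failures, the posterior is Beta(11.7+18, 3.9+14) = Beta(29.7, 17.9).
E[θ | data] = 29.7/(29.7+17.9) = 0.624.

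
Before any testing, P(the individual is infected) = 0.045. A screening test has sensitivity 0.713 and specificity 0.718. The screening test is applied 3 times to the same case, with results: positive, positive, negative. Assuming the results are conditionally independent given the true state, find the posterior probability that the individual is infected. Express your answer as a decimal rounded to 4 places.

Posterior P(H) ≈ 0.1075

Let H be the event that the individual is infected; start with P(H) = 0.045. P('positive'|H) = 0.713, P('positive'|¬H) = 0.282.
Update on result 1 ('positive'): P(H) ← 0.713·0.0450 / (0.713·0.0450 + 0.282·0.9550) = 0.032085/0.30139 = 0.1065.
Update on result 2 ('positive'): P(H) ← 0.713·0.1065 / (0.713·0.1065 + 0.282·0.8935) = 0.075902/0.32788 = 0.2315.
Update on result 3 ('negative'): P(H) ← 0.287·0.2315 / (0.287·0.2315 + 0.718·0.7685) = 0.066438/0.61823 = 0.1075.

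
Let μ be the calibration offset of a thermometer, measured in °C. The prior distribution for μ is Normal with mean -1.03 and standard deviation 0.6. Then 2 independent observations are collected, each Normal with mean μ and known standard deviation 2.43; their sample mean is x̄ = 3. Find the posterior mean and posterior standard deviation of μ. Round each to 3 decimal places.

Posterior mean ≈ -0.592; posterior SD ≈ 0.566

With known σ, the Normal prior is conjugate. Weight on the data is w = (n/σ²)/(n/σ² + 1/τ₀²) = 0.338702/(0.338702+2.77778) = 0.10868.
Posterior mean = w·x̄ + (1−w)·μ₀ = 0.10868·3 + 0.89132·-1.03 = -0.592. Posterior variance = 1/(0.338702+2.77778) = 0.320875, so SD = 0.566.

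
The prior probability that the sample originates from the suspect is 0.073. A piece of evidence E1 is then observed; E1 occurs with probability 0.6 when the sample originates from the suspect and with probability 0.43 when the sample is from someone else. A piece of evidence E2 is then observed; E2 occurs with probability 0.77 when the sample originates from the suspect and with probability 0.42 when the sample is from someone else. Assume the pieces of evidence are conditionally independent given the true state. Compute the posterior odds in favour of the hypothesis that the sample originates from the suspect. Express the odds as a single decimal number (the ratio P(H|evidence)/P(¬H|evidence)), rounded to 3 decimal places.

Posterior odds ≈ 0.201

Prior odds = 0.073/(1−0.073) = 0.078749. In log-odds, ln(0.078749) = -2.5415.
Add log likelihood ratios: ln(1.3953) + ln(1.8333) = 0.93928.
Posterior log-odds = -1.6022, so posterior odds = exp(-1.6022) = 0.20145.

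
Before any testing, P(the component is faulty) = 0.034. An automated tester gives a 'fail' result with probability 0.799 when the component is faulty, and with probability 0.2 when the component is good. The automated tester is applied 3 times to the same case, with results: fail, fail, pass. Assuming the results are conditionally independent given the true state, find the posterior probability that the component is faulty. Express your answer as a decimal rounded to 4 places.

With H the event that the component is faulty, the joint likelihood of the observed sequence is P(data|H) = 0.799·0.799·0.201 = 0.12832 and P(data|¬H) = 0.2·0.2·0.8 = 0.032000.
Bayes: P(H|data) = 0.034·0.12832 / (0.034·0.12832 + 0.966·0.032000) = 0.0043628/0.035275 = 0.1237.

Posterior P(H) ≈ 0.1237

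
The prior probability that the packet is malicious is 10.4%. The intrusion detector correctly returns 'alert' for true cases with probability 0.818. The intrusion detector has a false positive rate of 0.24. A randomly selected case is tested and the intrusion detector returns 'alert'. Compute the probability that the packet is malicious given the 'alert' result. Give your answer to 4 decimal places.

Let H be the event that the packet is malicious. P(H) = 0.104, so P(¬H) = 0.896. With E the 'alert' result, P(E|H) = 0.818 and P(E|¬H) = 0.24.
P(E) = 0.818·0.104 + 0.24·0.896 = 0.085072 + 0.21504 = 0.30011.
By Bayes' theorem, P(H|E) = 0.085072 / 0.30011 = 0.2835.

P(H | E) ≈ 0.2835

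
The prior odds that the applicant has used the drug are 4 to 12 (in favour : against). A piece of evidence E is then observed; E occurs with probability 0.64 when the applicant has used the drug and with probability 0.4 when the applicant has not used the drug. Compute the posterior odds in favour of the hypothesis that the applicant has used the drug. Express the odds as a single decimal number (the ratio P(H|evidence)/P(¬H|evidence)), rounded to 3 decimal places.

Posterior odds ≈ 0.533

Prior odds = 4/12 = 0.33333. In log-odds, ln(0.33333) = -1.0986.
Add log likelihood ratio: ln(1.6000) = 0.47000.
Posterior log-odds = -0.62861, so posterior odds = exp(-0.62861) = 0.53333.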